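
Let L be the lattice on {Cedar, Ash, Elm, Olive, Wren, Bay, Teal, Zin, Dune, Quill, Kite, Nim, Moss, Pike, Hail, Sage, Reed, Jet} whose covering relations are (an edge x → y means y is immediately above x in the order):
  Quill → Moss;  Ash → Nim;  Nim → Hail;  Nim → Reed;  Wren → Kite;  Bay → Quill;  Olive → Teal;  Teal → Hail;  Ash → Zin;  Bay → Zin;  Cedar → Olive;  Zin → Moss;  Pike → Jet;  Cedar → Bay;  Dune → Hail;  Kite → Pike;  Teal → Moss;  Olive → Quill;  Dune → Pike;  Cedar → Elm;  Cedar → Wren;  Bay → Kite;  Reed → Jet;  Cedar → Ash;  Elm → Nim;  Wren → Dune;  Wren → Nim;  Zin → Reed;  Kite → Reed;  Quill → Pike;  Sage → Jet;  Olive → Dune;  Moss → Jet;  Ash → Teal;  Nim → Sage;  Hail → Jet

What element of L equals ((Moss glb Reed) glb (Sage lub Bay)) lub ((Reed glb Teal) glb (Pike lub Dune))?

Moss ∧ Reed = Zin
Sage ∨ Bay = Jet
Zin ∧ Jet = Zin
Reed ∧ Teal = Ash
Pike ∨ Dune = Pike
Ash ∧ Pike = Cedar
Zin ∨ Cedar = Zin

Zin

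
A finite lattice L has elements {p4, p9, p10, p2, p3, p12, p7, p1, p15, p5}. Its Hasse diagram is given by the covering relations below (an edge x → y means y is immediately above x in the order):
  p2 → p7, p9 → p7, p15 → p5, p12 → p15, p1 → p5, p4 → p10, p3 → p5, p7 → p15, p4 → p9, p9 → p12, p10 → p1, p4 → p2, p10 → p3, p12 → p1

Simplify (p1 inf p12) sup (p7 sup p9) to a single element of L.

p15

p1 ∧ p12 = p12
p7 ∨ p9 = p7
p12 ∨ p7 = p15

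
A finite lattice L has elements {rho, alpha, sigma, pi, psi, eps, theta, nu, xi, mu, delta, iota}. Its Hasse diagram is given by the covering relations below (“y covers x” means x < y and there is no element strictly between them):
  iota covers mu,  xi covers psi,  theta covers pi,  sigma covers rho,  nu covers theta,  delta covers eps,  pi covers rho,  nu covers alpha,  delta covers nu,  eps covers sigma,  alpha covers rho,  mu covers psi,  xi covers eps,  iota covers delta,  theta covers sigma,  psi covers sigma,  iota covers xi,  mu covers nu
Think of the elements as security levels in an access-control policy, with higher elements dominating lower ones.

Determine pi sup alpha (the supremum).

Common upper bounds of {pi, alpha}: delta, iota, mu, nu.
The least among these is nu.

nu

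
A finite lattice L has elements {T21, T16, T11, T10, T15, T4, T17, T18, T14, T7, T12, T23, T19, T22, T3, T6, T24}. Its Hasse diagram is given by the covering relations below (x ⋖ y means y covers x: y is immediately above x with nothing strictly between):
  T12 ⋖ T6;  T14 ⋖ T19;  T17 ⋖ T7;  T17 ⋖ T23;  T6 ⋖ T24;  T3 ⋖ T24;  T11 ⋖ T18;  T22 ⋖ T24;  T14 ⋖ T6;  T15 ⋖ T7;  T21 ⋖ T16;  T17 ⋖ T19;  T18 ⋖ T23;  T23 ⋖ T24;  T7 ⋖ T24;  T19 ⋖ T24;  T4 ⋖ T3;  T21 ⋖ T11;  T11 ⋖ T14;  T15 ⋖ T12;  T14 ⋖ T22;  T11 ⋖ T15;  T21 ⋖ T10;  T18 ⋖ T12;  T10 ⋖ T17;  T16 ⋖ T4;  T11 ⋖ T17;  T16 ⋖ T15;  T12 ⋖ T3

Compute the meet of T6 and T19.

Common lower bounds of {T6, T19}: T11, T14, T21.
The greatest among these is T14.

T14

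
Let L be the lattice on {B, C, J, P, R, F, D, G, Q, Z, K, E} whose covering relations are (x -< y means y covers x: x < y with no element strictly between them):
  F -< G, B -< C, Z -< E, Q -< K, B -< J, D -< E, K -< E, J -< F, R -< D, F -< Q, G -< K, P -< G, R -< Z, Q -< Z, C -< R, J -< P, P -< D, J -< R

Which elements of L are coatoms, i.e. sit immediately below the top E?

D, K, Z

The coatoms are exactly the elements covered by E: D, K, Z.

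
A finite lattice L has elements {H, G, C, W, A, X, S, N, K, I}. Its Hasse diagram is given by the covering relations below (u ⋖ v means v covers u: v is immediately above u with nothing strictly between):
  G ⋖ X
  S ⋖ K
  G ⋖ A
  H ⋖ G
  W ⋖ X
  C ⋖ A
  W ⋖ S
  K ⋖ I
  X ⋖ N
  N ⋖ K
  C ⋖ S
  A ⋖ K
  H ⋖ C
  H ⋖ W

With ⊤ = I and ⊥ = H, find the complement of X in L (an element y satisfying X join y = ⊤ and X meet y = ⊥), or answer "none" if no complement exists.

For every candidate y, either X ∨ y ≠ I or X ∧ y ≠ H; no complement exists.

none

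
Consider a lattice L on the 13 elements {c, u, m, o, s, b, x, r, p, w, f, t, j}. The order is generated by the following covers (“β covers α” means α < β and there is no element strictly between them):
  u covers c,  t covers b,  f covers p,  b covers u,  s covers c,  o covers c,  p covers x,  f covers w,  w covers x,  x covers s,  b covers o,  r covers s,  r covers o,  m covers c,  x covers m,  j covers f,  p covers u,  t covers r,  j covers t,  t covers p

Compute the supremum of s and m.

x

Common upper bounds of {s, m}: f, j, p, t, w, x.
The least among these is x.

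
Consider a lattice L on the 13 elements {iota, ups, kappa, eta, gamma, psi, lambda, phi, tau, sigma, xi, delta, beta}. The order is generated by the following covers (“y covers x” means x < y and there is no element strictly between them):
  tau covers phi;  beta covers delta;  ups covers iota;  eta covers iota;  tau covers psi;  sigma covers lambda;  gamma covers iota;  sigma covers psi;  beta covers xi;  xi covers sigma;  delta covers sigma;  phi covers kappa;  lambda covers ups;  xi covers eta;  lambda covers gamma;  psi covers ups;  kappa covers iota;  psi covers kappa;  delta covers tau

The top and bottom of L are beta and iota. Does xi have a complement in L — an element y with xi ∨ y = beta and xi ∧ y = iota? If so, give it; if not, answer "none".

For every candidate y, either xi ∨ y ≠ beta or xi ∧ y ≠ iota; no complement exists.

none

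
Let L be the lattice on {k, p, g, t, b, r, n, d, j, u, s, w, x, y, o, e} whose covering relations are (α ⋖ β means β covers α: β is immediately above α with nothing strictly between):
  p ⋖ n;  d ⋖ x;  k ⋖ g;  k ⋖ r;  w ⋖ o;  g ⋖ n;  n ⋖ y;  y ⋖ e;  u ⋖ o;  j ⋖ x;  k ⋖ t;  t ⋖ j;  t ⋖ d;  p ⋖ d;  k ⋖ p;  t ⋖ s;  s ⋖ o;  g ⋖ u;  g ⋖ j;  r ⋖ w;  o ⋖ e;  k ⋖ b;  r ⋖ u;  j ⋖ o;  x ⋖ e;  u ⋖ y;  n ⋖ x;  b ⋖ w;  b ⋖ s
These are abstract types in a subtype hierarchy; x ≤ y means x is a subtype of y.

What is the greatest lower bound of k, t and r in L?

Common lower bounds of {k, t, r}: k.
The greatest among these is k.

k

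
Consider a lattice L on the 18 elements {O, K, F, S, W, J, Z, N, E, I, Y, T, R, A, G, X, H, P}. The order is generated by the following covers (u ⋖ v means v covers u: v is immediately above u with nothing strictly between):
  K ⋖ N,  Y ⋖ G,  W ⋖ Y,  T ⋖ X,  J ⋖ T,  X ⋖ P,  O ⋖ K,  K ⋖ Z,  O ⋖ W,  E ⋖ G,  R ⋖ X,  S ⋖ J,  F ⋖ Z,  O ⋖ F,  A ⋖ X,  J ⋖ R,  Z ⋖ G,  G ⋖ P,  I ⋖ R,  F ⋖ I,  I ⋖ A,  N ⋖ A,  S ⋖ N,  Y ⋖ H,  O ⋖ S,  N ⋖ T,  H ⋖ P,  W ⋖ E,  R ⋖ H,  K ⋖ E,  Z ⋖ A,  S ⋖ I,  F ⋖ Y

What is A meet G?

Z

Common lower bounds of {A, G}: F, K, O, Z.
The greatest among these is Z.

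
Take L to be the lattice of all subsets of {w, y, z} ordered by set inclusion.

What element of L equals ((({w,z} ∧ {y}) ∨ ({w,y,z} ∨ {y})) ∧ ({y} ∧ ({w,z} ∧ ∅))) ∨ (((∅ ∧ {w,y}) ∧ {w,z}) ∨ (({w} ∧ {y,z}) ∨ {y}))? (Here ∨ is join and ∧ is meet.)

{w,z} ∧ {y} = ∅
{w,y,z} ∨ {y} = {w,y,z}
∅ ∨ {w,y,z} = {w,y,z}
{w,z} ∧ ∅ = ∅
{y} ∧ ∅ = ∅
{w,y,z} ∧ ∅ = ∅
∅ ∧ {w,y} = ∅
∅ ∧ {w,z} = ∅
{w} ∧ {y,z} = ∅
∅ ∨ {y} = {y}
∅ ∨ {y} = {y}
∅ ∨ {y} = {y}

{y}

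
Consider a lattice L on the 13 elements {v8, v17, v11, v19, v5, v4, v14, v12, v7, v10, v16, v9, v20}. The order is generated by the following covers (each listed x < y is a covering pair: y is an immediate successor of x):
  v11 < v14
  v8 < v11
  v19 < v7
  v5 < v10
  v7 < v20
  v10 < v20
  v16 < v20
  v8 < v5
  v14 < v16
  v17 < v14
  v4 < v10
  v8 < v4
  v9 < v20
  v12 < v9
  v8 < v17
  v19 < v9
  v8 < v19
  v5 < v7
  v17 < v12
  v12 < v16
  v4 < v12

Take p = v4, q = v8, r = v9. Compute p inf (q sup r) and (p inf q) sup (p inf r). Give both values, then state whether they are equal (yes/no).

v4; v4; yes

q sup r = v9, so p inf (q sup r) = v4 inf v9 = v4.
p inf q = v8 and p inf r = v4, so (p inf q) sup (p inf r) = v8 sup v4 = v4.
Equal: yes.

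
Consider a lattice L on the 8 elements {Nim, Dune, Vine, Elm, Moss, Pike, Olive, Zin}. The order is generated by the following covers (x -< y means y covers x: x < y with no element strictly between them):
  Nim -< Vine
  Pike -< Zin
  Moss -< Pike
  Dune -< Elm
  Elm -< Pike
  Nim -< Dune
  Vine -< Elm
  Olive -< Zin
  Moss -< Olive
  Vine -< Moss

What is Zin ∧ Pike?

Pike

Common lower bounds of {Zin, Pike}: Dune, Elm, Moss, Nim, Pike, Vine.
The greatest among these is Pike.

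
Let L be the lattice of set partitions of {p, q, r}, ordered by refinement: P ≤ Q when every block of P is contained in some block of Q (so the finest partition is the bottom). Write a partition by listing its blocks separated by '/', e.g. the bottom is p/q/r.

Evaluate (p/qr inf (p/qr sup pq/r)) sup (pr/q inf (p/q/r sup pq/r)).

p/qr ∨ pq/r = pqr
p/qr ∧ pqr = p/qr
p/q/r ∨ pq/r = pq/r
pr/q ∧ pq/r = p/q/r
p/qr ∨ p/q/r = p/qr

p/qr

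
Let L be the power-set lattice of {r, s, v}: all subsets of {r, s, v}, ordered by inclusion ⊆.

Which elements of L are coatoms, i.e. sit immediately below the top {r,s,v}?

{r,s}, {r,v}, {s,v}

The coatoms are exactly the elements covered by {r,s,v}: {r,s}, {r,v}, {s,v}.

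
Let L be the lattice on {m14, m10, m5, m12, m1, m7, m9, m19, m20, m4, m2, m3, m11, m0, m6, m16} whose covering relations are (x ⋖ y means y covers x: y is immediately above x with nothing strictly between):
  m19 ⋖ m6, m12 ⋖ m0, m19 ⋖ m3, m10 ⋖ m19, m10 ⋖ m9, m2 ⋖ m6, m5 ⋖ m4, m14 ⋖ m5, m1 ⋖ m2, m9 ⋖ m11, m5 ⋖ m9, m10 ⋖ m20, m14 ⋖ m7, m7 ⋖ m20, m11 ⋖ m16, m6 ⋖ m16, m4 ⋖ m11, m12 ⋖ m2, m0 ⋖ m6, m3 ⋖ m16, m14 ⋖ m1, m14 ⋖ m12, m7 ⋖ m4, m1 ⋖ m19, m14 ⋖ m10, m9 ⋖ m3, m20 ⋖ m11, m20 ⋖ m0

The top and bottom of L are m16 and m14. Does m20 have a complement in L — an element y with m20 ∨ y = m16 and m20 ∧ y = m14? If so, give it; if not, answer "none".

For every candidate y, either m20 ∨ y ≠ m16 or m20 ∧ y ≠ m14; no complement exists.

none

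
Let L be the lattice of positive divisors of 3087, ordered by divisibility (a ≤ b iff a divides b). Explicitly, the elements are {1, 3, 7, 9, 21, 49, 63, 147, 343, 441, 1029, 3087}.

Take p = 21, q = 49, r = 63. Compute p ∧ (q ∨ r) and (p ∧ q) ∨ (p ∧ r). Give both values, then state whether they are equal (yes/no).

21; 21; yes

q ∨ r = 441, so p ∧ (q ∨ r) = 21 ∧ 441 = 21.
p ∧ q = 7 and p ∧ r = 21, so (p ∧ q) ∨ (p ∧ r) = 7 ∨ 21 = 21.
Equal: yes.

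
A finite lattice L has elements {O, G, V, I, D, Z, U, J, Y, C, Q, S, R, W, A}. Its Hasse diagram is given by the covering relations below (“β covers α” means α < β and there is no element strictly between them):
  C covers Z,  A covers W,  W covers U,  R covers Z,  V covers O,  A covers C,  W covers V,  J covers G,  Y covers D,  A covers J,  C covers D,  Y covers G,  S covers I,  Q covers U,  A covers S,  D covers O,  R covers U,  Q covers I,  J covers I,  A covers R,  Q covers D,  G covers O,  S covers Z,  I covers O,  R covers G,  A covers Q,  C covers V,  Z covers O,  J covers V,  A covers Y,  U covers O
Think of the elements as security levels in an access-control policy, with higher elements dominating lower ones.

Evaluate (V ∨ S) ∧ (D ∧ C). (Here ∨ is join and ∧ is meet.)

V ∨ S = A
D ∧ C = D
A ∧ D = D

D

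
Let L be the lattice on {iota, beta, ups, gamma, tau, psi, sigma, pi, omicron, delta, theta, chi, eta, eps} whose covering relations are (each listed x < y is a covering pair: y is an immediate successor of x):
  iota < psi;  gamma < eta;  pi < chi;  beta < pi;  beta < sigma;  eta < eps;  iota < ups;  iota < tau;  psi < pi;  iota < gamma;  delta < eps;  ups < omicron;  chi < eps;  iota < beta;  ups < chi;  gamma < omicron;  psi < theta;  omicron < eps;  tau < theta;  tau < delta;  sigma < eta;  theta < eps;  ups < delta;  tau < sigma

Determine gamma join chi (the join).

eps

Common upper bounds of {gamma, chi}: eps.
The least among these is eps.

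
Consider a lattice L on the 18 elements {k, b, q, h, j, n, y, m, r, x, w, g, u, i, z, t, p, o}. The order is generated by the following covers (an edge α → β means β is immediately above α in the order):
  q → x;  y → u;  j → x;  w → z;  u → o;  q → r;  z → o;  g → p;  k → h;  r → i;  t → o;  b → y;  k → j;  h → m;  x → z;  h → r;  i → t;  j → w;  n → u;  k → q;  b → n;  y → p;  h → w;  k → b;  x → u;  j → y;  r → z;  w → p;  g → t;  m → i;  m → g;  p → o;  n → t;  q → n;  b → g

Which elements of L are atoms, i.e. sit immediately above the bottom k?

b, h, j, q

The atoms are exactly the elements that cover k: b, h, j, q.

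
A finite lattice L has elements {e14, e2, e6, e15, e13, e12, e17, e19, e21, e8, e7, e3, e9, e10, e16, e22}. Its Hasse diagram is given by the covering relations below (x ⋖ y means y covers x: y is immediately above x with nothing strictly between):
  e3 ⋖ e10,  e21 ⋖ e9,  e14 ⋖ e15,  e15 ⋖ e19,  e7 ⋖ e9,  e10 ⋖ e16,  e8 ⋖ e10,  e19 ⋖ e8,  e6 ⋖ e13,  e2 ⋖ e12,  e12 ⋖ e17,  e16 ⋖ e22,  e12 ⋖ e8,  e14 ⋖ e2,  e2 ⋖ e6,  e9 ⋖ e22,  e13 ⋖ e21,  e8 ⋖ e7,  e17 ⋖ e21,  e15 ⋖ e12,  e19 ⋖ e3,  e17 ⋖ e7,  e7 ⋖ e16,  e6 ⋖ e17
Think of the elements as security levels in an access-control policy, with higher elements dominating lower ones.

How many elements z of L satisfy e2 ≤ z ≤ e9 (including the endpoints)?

9

The interval [e2, e9] = {e12, e13, e17, e2, e21, e6, e7, e8, e9}, which has 9 elements.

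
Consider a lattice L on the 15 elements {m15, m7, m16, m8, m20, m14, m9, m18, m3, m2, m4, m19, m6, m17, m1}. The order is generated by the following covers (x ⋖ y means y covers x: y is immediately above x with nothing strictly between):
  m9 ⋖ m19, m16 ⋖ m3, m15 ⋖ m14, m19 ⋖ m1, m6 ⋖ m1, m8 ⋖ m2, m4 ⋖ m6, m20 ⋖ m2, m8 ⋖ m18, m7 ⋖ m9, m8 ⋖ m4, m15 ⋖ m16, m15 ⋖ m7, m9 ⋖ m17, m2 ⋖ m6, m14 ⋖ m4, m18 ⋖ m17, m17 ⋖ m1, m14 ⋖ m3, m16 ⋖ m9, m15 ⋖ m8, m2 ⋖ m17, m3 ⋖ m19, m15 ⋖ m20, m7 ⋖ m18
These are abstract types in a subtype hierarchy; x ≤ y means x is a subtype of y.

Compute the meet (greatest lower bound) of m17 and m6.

m2

Common lower bounds of {m17, m6}: m15, m2, m20, m8.
The greatest among these is m2.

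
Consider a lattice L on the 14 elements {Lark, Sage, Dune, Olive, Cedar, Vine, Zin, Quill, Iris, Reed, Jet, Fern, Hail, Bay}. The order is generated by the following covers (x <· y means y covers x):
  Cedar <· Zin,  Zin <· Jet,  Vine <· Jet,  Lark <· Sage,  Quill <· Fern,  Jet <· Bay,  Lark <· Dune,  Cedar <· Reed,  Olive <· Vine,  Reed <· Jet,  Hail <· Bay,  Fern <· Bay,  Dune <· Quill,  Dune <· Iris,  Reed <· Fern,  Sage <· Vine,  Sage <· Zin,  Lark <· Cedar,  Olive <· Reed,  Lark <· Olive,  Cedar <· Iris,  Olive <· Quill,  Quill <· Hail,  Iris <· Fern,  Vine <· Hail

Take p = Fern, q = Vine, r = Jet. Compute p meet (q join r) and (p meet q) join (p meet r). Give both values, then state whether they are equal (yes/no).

q join r = Jet, so p meet (q join r) = Fern meet Jet = Reed.
p meet q = Olive and p meet r = Reed, so (p meet q) join (p meet r) = Olive join Reed = Reed.
Equal: yes.

Reed; Reed; yes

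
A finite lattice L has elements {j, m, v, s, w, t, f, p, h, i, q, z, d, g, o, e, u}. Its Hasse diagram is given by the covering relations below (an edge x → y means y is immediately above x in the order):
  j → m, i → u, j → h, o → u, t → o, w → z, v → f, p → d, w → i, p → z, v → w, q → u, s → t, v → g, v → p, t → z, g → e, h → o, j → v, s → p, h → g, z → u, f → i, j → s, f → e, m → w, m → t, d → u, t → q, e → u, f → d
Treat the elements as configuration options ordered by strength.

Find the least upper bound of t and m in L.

Common upper bounds of {t, m}: o, q, t, u, z.
The least among these is t.

t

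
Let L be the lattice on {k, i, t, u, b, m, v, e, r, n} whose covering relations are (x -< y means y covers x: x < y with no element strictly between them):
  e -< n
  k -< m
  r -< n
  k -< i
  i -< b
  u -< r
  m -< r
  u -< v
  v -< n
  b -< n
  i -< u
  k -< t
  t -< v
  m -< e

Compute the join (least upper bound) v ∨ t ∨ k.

v

Common upper bounds of {v, t, k}: n, v.
The least among these is v.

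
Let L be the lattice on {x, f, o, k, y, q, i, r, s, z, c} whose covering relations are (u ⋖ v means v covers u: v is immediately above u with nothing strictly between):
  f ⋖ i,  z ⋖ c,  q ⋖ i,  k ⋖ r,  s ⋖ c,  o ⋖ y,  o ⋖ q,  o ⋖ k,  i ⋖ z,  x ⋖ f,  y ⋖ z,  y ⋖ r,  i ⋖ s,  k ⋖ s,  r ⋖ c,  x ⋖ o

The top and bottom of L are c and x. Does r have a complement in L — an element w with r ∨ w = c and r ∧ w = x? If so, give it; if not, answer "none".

f

Need w with r ∨ w = c and r ∧ w = x.
Checking each element gives: f.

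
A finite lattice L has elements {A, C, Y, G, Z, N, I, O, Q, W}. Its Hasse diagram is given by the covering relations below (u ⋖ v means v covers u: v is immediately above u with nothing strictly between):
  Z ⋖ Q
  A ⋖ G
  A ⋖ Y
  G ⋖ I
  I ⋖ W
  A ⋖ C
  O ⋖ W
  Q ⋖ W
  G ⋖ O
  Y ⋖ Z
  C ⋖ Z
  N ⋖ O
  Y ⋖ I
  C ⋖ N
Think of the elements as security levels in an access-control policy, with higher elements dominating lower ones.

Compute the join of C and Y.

Common upper bounds of {C, Y}: Q, W, Z.
The least among these is Z.

Z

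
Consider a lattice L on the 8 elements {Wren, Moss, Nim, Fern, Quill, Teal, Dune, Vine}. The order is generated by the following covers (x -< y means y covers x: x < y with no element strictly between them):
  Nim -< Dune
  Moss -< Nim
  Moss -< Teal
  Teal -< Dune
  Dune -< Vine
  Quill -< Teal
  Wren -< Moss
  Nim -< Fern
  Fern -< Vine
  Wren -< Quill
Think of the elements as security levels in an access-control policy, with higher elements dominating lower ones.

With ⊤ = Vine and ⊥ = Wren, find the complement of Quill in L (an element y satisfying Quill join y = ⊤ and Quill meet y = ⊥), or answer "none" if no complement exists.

Fern

Need y with Quill ∨ y = Vine and Quill ∧ y = Wren.
Checking each element gives: Fern.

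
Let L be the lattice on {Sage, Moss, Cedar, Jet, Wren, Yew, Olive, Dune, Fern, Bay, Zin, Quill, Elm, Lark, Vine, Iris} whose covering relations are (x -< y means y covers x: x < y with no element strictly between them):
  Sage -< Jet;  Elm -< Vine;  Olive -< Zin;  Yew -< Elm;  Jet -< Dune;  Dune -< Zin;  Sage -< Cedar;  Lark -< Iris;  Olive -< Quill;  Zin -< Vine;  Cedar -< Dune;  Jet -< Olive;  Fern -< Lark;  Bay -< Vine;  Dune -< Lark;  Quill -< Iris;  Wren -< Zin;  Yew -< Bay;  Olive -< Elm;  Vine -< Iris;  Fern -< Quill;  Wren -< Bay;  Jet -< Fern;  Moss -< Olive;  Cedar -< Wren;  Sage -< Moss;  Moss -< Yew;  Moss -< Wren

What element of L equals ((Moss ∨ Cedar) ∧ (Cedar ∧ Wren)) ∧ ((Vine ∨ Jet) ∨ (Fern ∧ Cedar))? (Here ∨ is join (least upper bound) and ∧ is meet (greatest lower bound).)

Cedar

Moss ∨ Cedar = Wren
Cedar ∧ Wren = Cedar
Wren ∧ Cedar = Cedar
Vine ∨ Jet = Vine
Fern ∧ Cedar = Sage
Vine ∨ Sage = Vine
Cedar ∧ Vine = Cedar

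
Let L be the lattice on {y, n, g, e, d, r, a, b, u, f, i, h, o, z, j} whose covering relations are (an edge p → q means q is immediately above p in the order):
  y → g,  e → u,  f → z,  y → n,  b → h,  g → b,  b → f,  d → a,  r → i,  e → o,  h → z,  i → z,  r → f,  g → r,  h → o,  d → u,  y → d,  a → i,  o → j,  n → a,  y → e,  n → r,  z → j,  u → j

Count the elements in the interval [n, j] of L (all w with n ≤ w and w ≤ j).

The interval [n, j] = {a, f, i, j, n, r, z}, which has 7 elements.

7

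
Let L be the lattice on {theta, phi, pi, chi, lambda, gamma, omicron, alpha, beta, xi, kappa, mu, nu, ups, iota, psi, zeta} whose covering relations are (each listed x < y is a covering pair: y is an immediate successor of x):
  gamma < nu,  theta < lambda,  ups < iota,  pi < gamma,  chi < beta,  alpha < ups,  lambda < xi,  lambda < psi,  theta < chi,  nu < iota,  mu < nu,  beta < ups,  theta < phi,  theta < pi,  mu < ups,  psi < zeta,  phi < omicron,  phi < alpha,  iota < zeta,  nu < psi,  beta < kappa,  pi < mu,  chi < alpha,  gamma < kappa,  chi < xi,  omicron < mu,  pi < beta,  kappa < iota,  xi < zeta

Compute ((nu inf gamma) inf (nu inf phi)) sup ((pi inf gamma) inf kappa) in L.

pi

nu ∧ gamma = gamma
nu ∧ phi = phi
gamma ∧ phi = theta
pi ∧ gamma = pi
pi ∧ kappa = pi
theta ∨ pi = pi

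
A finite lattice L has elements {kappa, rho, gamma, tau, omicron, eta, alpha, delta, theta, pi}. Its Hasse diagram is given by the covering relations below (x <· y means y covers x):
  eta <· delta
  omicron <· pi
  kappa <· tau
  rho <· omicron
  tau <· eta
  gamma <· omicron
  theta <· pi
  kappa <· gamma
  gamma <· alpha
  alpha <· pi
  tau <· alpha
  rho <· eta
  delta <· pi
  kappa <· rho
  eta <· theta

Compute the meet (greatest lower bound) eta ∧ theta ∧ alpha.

Common lower bounds of {eta, theta, alpha}: kappa, tau.
The greatest among these is tau.

tau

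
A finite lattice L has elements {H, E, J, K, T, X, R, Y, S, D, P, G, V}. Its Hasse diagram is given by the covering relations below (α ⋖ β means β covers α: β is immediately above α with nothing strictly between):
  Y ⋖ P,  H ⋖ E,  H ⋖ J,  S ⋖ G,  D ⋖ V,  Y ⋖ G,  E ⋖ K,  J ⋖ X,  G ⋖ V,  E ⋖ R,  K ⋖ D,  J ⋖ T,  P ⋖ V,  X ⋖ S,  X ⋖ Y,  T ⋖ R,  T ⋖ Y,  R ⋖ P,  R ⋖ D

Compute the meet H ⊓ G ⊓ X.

Common lower bounds of {H, G, X}: H.
The greatest among these is H.

H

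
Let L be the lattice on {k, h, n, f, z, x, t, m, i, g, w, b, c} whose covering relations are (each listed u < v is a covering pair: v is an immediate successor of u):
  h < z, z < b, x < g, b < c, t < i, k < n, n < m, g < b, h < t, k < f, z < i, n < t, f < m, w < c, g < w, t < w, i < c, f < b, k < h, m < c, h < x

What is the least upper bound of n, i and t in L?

i

Common upper bounds of {n, i, t}: c, i.
The least among these is i.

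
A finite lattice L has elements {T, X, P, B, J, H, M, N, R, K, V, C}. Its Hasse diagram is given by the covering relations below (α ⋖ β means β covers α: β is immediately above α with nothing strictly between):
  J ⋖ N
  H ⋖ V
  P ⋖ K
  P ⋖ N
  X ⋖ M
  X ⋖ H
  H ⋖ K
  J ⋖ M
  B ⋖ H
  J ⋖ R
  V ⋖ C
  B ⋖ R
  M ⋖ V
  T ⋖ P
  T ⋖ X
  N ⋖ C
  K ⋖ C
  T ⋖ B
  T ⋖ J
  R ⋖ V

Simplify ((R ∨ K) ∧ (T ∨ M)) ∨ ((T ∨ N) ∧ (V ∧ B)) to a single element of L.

M

R ∨ K = C
T ∨ M = M
C ∧ M = M
T ∨ N = N
V ∧ B = B
N ∧ B = T
M ∨ T = M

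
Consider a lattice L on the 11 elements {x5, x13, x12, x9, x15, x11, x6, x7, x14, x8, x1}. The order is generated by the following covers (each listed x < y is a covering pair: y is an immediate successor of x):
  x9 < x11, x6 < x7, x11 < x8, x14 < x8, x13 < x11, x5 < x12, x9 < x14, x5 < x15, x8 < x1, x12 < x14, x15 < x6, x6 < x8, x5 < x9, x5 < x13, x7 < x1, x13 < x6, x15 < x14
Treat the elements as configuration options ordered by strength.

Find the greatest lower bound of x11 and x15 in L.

x5

Common lower bounds of {x11, x15}: x5.
The greatest among these is x5.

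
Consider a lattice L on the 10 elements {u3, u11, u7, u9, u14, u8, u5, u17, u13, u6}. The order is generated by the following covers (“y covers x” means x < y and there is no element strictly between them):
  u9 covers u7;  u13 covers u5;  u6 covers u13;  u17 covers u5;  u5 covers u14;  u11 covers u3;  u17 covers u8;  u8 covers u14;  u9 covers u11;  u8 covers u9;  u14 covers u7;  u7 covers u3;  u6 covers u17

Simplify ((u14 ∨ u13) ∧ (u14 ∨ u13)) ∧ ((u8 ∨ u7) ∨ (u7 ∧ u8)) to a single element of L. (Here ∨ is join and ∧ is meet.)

u14

u14 ∨ u13 = u13
u14 ∨ u13 = u13
u13 ∧ u13 = u13
u8 ∨ u7 = u8
u7 ∧ u8 = u7
u8 ∨ u7 = u8
u13 ∧ u8 = u14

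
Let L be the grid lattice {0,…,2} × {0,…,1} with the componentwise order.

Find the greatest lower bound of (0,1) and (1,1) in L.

In a product of chains, the meet is componentwise min, giving (0,1).

(0,1)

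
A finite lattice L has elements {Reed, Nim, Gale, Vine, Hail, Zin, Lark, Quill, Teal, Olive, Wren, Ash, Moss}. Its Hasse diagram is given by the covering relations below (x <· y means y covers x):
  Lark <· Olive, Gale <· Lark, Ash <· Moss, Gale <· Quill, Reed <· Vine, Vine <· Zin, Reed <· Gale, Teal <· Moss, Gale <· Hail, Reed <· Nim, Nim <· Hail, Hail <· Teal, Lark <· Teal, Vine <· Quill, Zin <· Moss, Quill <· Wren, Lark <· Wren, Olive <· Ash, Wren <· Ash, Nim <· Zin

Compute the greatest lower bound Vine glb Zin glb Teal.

Common lower bounds of {Vine, Zin, Teal}: Reed.
The greatest among these is Reed.

Reed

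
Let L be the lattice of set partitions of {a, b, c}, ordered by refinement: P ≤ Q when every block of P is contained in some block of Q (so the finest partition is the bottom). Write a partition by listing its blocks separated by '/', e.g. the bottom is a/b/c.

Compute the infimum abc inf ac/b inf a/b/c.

a/b/c

The meet (common refinement) of abc, ac/b, a/b/c intersects blocks pairwise, giving a/b/c.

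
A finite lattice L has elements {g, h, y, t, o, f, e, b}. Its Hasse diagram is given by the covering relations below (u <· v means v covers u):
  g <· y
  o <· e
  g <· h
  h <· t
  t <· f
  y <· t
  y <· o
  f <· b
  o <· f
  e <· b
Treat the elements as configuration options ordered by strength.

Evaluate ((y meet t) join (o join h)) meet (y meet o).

y

y ∧ t = y
o ∨ h = f
y ∨ f = f
y ∧ o = y
f ∧ y = y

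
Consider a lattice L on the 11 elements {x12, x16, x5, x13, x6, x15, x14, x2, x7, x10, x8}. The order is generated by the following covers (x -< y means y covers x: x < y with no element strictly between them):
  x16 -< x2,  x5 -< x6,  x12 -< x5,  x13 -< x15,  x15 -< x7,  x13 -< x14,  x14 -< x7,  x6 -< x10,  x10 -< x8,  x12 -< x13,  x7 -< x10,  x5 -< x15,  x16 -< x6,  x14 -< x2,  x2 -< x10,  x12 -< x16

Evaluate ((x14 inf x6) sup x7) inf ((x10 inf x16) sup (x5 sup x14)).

x7

x14 ∧ x6 = x12
x12 ∨ x7 = x7
x10 ∧ x16 = x16
x5 ∨ x14 = x7
x16 ∨ x7 = x10
x7 ∧ x10 = x7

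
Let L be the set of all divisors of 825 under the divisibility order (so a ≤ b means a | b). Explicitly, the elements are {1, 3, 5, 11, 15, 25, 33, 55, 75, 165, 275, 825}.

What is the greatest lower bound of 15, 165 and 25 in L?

5

In the divisibility order, the meet is the greatest common divisor: gcd(15, 165, 25) = 5.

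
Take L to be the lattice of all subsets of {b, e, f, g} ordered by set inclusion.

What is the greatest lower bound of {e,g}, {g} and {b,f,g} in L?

Common lower bounds of {{e,g}, {g}, {b,f,g}}: {g}, {}.
The greatest among these is {g}.

{g}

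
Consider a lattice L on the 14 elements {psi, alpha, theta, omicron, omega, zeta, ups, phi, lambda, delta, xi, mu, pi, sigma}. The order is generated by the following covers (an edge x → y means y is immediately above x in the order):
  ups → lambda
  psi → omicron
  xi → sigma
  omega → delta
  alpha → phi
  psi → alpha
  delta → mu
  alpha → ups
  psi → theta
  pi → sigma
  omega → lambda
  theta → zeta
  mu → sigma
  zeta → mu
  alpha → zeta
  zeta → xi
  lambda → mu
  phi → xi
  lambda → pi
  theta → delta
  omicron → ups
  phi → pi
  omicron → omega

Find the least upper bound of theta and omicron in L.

Common upper bounds of {theta, omicron}: delta, mu, sigma.
The least among these is delta.

delta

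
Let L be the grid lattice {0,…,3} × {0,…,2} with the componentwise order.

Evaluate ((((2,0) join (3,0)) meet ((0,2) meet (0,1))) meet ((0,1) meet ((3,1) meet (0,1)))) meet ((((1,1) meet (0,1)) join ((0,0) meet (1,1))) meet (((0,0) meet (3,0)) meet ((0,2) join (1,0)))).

(0,0)

(2,0) ∨ (3,0) = (3,0)
(0,2) ∧ (0,1) = (0,1)
(3,0) ∧ (0,1) = (0,0)
(3,1) ∧ (0,1) = (0,1)
(0,1) ∧ (0,1) = (0,1)
(0,0) ∧ (0,1) = (0,0)
(1,1) ∧ (0,1) = (0,1)
(0,0) ∧ (1,1) = (0,0)
(0,1) ∨ (0,0) = (0,1)
(0,0) ∧ (3,0) = (0,0)
(0,2) ∨ (1,0) = (1,2)
(0,0) ∧ (1,2) = (0,0)
(0,1) ∧ (0,0) = (0,0)
(0,0) ∧ (0,0) = (0,0)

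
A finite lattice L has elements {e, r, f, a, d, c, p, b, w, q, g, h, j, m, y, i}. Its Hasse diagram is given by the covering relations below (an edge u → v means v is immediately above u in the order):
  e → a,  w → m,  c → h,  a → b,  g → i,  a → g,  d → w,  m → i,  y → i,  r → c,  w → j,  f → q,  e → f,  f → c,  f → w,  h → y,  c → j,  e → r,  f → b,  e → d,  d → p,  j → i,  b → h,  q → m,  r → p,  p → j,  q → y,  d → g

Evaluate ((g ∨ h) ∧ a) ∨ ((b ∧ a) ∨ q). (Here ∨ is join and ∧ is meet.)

g ∨ h = i
i ∧ a = a
b ∧ a = a
a ∨ q = y
a ∨ y = y

y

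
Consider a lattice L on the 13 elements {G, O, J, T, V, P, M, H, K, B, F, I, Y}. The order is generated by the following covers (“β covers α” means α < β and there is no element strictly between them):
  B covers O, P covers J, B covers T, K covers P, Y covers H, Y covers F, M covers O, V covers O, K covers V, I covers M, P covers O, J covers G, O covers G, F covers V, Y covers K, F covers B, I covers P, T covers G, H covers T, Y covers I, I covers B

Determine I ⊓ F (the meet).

B

Common lower bounds of {I, F}: B, G, O, T.
The greatest among these is B.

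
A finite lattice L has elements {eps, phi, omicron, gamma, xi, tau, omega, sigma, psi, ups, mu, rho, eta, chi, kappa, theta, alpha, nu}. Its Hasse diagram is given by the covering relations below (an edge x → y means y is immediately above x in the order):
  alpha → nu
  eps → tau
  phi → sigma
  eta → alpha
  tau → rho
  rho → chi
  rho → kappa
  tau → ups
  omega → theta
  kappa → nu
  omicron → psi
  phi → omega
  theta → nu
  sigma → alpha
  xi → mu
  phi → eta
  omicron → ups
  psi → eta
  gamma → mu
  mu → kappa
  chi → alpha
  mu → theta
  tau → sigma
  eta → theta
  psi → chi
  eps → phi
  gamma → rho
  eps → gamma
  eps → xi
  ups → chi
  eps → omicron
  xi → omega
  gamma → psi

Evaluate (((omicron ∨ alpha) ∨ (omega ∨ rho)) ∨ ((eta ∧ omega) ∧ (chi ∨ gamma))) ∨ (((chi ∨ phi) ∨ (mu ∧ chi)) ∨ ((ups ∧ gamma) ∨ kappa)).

nu

omicron ∨ alpha = alpha
omega ∨ rho = nu
alpha ∨ nu = nu
eta ∧ omega = phi
chi ∨ gamma = chi
phi ∧ chi = eps
nu ∨ eps = nu
chi ∨ phi = alpha
mu ∧ chi = gamma
alpha ∨ gamma = alpha
ups ∧ gamma = eps
eps ∨ kappa = kappa
alpha ∨ kappa = nu
nu ∨ nu = nu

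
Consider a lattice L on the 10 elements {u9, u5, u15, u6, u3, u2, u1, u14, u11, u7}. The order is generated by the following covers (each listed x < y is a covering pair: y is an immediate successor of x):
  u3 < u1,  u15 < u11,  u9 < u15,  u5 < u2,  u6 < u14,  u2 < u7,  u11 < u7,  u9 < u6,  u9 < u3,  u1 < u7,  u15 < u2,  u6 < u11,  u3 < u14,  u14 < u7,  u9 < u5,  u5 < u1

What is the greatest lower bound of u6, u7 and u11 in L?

u6

Common lower bounds of {u6, u7, u11}: u6, u9.
The greatest among these is u6.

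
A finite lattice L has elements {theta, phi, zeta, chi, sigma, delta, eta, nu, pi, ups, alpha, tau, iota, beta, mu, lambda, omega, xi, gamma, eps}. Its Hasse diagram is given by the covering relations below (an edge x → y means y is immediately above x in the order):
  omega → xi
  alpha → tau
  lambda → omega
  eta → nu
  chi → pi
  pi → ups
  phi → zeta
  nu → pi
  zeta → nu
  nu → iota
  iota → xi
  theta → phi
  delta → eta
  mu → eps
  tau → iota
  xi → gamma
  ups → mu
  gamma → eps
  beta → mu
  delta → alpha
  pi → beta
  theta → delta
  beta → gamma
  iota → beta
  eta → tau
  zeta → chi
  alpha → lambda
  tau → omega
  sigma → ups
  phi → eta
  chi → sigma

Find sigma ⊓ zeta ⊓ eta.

Common lower bounds of {sigma, zeta, eta}: phi, theta.
The greatest among these is phi.

phi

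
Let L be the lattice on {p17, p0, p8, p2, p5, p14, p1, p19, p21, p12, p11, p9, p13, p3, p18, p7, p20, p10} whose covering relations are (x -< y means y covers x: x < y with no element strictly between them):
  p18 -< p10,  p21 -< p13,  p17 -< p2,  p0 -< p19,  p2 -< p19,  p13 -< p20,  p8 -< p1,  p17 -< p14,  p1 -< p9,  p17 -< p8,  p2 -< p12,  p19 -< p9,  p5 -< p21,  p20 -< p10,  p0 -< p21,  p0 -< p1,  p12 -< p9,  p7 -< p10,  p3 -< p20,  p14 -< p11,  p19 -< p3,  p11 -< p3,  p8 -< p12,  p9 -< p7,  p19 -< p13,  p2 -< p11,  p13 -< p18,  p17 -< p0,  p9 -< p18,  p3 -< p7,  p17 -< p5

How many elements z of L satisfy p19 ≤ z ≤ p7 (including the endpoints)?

4

The interval [p19, p7] = {p19, p3, p7, p9}, which has 4 elements.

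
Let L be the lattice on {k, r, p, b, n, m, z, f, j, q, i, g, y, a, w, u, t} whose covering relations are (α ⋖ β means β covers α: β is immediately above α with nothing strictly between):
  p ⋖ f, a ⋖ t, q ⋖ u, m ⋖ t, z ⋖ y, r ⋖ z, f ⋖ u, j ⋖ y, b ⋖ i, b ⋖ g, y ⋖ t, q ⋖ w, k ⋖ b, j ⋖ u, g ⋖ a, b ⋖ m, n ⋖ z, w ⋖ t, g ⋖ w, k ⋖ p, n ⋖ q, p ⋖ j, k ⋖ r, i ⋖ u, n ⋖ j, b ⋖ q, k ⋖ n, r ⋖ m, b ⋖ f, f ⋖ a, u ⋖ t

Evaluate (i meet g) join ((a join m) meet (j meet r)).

b

i ∧ g = b
a ∨ m = t
j ∧ r = k
t ∧ k = k
b ∨ k = b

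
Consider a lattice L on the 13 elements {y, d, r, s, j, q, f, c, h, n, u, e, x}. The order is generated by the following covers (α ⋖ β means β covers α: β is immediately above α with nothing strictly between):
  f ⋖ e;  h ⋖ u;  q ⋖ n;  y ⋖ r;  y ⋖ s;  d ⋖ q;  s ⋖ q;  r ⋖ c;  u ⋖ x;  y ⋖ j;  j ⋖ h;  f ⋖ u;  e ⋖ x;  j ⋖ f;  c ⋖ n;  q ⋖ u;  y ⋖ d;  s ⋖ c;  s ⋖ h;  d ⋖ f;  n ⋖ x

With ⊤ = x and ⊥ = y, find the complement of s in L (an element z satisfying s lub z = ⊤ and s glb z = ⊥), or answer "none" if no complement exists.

e

Need z with s ∨ z = x and s ∧ z = y.
Checking each element gives: e.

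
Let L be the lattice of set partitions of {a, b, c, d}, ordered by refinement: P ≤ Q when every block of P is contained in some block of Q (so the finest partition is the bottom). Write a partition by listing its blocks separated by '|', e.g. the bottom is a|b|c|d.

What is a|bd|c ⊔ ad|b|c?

abd|c

The join of a|bd|c and ad|b|c merges any blocks that overlap across the partitions, giving abd|c.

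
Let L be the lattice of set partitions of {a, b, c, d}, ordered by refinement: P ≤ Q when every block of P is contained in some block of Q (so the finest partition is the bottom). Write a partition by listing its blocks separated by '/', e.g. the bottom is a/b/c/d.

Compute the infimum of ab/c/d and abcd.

The meet (common refinement) of ab/c/d and abcd intersects blocks pairwise, giving ab/c/d.

ab/c/d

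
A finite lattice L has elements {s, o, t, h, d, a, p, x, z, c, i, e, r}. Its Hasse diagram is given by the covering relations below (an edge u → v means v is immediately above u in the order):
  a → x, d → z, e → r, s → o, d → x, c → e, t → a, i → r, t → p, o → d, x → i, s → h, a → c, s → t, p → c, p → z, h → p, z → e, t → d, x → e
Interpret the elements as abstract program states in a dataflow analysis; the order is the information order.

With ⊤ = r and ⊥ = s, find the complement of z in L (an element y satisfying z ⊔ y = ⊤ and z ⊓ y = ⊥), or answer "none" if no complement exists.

For every candidate y, either z ∨ y ≠ r or z ∧ y ≠ s; no complement exists.

none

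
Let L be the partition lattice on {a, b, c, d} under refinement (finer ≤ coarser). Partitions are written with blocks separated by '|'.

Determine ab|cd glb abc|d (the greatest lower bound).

ab|c|d

The meet (common refinement) of ab|cd and abc|d intersects blocks pairwise, giving ab|c|d.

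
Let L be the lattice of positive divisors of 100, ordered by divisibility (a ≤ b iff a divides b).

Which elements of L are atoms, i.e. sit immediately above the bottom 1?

The atoms are exactly the elements that cover 1: 2, 5.

2, 5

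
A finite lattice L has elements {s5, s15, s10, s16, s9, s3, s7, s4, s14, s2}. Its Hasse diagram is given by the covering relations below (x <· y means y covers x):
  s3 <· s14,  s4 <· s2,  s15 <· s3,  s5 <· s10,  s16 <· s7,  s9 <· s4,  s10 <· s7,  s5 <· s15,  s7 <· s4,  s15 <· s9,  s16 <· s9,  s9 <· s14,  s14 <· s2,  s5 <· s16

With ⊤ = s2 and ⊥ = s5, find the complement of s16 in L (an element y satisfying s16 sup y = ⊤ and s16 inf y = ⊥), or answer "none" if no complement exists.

none

For every candidate y, either s16 ∨ y ≠ s2 or s16 ∧ y ≠ s5; no complement exists.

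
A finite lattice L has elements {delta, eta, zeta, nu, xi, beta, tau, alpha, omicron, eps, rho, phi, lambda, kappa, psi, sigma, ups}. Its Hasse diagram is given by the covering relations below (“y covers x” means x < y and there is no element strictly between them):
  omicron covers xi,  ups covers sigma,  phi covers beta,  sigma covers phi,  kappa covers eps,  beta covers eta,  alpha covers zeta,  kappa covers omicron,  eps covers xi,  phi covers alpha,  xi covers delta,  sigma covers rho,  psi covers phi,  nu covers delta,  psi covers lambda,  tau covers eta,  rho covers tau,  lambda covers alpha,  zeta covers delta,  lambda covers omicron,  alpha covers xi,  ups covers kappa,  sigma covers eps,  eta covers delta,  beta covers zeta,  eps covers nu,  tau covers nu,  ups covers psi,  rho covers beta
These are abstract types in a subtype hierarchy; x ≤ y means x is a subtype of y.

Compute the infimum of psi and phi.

phi

Common lower bounds of {psi, phi}: alpha, beta, delta, eta, phi, xi, zeta.
The greatest among these is phi.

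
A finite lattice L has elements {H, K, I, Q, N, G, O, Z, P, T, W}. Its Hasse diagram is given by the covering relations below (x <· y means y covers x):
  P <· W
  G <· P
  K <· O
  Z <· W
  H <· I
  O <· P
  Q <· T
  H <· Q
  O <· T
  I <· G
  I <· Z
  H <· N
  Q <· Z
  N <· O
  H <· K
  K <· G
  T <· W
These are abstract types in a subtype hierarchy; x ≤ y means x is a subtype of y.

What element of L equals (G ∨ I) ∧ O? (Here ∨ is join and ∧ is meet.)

K

G ∨ I = G
G ∧ O = K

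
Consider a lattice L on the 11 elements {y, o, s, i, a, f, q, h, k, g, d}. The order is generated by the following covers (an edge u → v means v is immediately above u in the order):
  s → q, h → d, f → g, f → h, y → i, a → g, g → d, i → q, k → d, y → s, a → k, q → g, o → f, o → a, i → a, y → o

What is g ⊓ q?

q

Common lower bounds of {g, q}: i, q, s, y.
The greatest among these is q.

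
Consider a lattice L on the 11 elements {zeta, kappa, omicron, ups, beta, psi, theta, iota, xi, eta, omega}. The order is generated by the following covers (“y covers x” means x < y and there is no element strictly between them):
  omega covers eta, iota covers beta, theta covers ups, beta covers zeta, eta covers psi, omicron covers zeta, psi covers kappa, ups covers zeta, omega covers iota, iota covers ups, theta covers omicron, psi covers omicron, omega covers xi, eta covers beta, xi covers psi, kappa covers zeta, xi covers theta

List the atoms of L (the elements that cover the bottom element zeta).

beta, kappa, omicron, ups

The atoms are exactly the elements that cover zeta: beta, kappa, omicron, ups.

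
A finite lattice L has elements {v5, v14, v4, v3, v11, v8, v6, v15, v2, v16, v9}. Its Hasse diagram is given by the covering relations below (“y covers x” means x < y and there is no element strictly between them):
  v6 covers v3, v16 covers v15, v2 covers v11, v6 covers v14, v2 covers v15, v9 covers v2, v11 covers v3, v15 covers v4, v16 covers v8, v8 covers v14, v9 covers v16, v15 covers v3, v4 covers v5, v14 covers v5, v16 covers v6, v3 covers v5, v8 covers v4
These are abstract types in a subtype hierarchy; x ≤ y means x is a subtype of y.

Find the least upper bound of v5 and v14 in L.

Common upper bounds of {v5, v14}: v14, v16, v6, v8, v9.
The least among these is v14.

v14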